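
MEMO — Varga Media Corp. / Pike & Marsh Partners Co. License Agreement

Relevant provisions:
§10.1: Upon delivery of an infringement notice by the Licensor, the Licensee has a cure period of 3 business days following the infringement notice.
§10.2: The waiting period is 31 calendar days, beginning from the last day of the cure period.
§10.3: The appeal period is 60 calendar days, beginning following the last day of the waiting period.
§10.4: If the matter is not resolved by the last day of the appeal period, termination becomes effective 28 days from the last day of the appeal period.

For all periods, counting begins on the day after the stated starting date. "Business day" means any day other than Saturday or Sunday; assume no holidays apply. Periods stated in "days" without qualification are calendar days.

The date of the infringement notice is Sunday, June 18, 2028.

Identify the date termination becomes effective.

The last day of the cure period: 3 business days after Sunday, June 18, 2028, skipping weekends — Jun 19, Jun 20, Jun 21 — lands on Wednesday, June 21, 2028.
Adding 31 calendar days to June 21, 2028 gives July 22, 2028, which is the last day of the waiting period.
Adding 60 calendar days to July 22, 2028 gives September 20, 2028, which is the last day of the appeal period.
Adding 28 calendar days to September 20, 2028 gives October 18, 2028, which is the date termination becomes effective.

October 18, 2028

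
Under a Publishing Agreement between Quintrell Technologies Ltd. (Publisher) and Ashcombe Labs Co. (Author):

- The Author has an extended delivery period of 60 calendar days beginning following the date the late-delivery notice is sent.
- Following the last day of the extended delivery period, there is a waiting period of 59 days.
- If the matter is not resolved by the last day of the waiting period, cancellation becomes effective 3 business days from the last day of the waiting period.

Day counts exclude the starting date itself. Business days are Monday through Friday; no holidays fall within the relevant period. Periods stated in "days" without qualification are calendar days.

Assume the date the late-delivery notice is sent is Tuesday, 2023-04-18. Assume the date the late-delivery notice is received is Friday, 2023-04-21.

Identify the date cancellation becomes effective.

Adding 60 calendar days to 2023-04-18 gives 2023-06-17, which is the last day of the extended delivery period.
Adding 59 calendar days to 2023-06-17 gives 2023-08-15, which is the last day of the waiting period.
The date cancellation becomes effective: 3 business days after Tuesday, 2023-08-15, skipping weekends — Aug 16, Aug 17, Aug 18 — lands on Friday, 2023-08-18.

2023-08-18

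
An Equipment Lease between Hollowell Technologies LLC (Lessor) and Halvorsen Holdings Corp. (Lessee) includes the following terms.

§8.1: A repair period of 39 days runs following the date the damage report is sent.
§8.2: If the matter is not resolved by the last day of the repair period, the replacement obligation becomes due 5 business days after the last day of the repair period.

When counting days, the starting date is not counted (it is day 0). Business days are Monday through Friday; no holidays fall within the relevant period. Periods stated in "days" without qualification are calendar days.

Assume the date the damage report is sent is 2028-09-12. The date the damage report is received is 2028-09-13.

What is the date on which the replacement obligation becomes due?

Adding 39 calendar days to 2028-09-12 gives 2028-10-21, which is the last day of the repair period.
The date on which the replacement obligation becomes due: counting 5 business days from Saturday, 2028-10-21 (Oct 23, Oct 24, Oct 25, Oct 26, Oct 27, skipping weekends) reaches Friday, 2028-10-27.

2028-10-27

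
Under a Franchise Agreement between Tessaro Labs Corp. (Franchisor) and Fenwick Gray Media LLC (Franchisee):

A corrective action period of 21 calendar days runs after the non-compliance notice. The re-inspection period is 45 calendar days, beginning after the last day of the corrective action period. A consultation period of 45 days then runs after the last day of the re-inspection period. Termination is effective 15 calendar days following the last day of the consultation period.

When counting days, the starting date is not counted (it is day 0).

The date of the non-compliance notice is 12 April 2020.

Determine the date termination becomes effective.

16 August 2020

Adding 21 calendar days to 12 April 2020 gives 3 May 2020, which is the last day of the corrective action period.
The last day of the re-inspection period: 45 calendar days after 3 May 2020 is 17 June 2020.
Adding 45 calendar days to 17 June 2020 gives 1 August 2020, which is the last day of the consultation period.
Adding 15 calendar days to 1 August 2020 gives 16 August 2020, which is the date termination becomes effective.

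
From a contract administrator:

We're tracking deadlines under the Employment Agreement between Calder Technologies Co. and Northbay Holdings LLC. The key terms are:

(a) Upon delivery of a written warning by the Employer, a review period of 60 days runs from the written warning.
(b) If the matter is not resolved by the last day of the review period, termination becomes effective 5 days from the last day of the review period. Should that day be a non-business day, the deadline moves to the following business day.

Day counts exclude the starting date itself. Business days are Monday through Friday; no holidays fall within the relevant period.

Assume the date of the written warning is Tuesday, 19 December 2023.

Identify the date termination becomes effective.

Adding 60 calendar days to 19 December 2023 gives 17 February 2024, which is the last day of the review period.
Adding 5 calendar days to 17 February 2024 gives 22 February 2024, which is the date termination becomes effective. 22 February 2024 is a Thursday, so no roll-forward applies.

22 February 2024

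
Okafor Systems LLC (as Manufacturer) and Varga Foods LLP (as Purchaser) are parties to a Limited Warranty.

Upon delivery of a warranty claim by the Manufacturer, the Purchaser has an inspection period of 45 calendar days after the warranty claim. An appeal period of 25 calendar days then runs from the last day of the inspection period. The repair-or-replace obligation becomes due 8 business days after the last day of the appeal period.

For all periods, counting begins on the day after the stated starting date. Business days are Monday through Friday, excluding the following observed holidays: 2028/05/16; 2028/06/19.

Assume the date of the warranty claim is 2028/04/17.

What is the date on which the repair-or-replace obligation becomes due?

2028/07/06

The last day of the inspection period: 2028/04/17 + 45 days = 2028/06/01.
The last day of the appeal period: 2028/06/01 + 25 days = 2028/06/26.
The date on which the repair-or-replace obligation becomes due: counting 8 business days from Monday, 2028/06/26 (Jun 27, Jun 28, Jun 29, Jun 30, Jul 3, Jul 4, Jul 5, Jul 6, skipping weekends) reaches Thursday, 2028/07/06.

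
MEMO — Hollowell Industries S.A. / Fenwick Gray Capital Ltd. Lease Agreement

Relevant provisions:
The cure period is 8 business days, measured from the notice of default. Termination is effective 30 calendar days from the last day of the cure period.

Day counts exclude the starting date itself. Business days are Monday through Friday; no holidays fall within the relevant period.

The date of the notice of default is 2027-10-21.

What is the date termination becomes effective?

From Thursday, 2027-10-21, 8 business days (Oct 22, Oct 25, Oct 26, Oct 27, Oct 28, Oct 29, Nov 1, Nov 2, skipping weekends) brings us to Tuesday, 2027-11-02, which is the last day of the cure period.
Adding 30 calendar days to 2027-11-02 gives 2027-12-02, which is the date termination becomes effective.

2027-12-02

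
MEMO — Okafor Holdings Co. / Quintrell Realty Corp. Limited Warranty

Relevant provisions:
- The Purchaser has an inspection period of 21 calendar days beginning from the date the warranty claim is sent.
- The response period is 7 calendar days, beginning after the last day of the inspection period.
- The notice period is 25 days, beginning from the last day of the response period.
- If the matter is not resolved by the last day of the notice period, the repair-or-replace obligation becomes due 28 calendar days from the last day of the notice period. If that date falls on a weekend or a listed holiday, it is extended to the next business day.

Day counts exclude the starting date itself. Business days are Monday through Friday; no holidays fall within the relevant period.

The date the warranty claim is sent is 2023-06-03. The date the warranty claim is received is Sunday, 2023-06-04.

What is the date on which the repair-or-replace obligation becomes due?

2023-08-23

The last day of the inspection period: 2023-06-03 + 21 days = 2023-06-24.
The last day of the response period: 7 calendar days after 2023-06-24 is 2023-07-01.
The last day of the notice period: 25 calendar days after 2023-07-01 is 2023-07-26.
The date on which the repair-or-replace obligation becomes due: 2023-07-26 + 28 days = 2023-08-23. 2023-08-23 is a Wednesday, so no roll-forward applies.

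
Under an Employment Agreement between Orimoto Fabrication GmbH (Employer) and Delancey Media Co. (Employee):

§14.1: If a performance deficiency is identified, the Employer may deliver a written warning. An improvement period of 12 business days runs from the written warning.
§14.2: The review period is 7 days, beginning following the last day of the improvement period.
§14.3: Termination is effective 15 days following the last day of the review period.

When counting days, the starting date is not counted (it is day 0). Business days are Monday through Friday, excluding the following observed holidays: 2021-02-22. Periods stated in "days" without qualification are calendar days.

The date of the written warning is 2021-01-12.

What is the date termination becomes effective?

The last day of the improvement period: counting 12 business days from Tuesday, 2021-01-12 (Jan 13, Jan 14, Jan 15, Jan 18, …, Jan 26, Jan 27, Jan 28, skipping weekends) reaches Thursday, 2021-01-28.
The last day of the review period: 2021-01-28 + 7 days = 2021-02-04.
Adding 15 calendar days to 2021-02-04 gives 2021-02-19, which is the date termination becomes effective.

2021-02-19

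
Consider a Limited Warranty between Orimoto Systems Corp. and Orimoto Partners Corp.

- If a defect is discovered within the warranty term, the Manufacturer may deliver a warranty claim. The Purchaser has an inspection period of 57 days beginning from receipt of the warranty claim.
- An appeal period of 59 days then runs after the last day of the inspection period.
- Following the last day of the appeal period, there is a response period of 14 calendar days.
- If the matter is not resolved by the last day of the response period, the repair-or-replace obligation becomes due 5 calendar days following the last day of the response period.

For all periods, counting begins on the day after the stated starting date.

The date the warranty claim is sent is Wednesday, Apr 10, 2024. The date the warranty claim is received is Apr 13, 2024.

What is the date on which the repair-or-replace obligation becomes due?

The last day of the inspection period: Apr 13, 2024 + 57 days = Jun 9, 2024.
The last day of the appeal period: 59 calendar days after Jun 9, 2024 is Aug 7, 2024.
The last day of the response period: Aug 7, 2024 + 14 days = Aug 21, 2024.
The date on which the repair-or-replace obligation becomes due: Aug 21, 2024 + 5 days = Aug 26, 2024.

Aug 26, 2024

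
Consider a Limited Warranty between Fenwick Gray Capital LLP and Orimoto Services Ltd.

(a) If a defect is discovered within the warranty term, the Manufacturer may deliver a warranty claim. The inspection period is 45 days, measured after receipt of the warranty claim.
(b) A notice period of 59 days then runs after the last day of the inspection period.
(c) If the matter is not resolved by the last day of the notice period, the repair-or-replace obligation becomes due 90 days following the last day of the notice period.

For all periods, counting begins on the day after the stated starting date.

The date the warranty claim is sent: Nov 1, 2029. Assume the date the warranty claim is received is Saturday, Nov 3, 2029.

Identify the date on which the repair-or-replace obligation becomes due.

The last day of the inspection period: Nov 3, 2029 + 45 days = Dec 18, 2029.
The last day of the notice period: Dec 18, 2029 + 59 days = Feb 15, 2030.
Adding 90 calendar days to Feb 15, 2030 gives May 16, 2030, which is the date on which the repair-or-replace obligation becomes due.

May 16, 2030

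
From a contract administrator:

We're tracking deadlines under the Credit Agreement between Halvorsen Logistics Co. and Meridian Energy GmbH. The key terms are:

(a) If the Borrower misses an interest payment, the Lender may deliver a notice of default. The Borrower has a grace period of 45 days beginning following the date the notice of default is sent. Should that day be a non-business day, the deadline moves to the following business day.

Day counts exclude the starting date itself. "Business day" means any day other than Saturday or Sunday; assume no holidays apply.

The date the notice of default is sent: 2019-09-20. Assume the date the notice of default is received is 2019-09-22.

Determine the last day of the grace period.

The last day of the grace period: 45 calendar days after 2019-09-20 is 2019-11-04. 2019-11-04 is a Monday, so no roll-forward applies.

2019-11-04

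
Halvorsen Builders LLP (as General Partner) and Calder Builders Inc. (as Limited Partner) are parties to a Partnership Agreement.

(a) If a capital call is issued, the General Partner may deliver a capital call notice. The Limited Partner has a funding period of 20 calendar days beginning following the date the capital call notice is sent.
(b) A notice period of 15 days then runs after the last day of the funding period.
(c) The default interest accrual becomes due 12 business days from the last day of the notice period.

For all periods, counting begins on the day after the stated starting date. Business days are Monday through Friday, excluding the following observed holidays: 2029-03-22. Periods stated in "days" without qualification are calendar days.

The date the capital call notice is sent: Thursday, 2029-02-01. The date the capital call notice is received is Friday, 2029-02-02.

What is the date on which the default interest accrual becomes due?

Adding 20 calendar days to 2029-02-01 gives 2029-02-21, which is the last day of the funding period.
The last day of the notice period: 15 calendar days after 2029-02-21 is 2029-03-08.
The date on which the default interest accrual becomes due: counting 12 business days from Thursday, 2029-03-08 (Mar 9, Mar 12, Mar 13, Mar 14, …, Mar 23, Mar 26, Mar 27, skipping weekends and the listed holiday on Mar 22) reaches Tuesday, 2029-03-27.

2029-03-27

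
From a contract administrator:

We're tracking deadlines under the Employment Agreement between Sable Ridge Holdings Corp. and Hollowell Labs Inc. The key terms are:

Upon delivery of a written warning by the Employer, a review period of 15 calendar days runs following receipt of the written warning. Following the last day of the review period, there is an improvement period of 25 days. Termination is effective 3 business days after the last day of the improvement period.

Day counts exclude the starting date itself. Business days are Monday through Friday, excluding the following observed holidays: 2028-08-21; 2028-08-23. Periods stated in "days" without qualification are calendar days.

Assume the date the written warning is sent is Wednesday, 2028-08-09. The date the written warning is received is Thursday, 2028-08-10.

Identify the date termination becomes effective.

The last day of the review period: 15 calendar days after 2028-08-10 is 2028-08-25.
Adding 25 calendar days to 2028-08-25 gives 2028-09-19, which is the last day of the improvement period.
The date termination becomes effective: counting 3 business days from Tuesday, 2028-09-19 (Sep 20, Sep 21, Sep 22, skipping weekends) reaches Friday, 2028-09-22.

2028-09-22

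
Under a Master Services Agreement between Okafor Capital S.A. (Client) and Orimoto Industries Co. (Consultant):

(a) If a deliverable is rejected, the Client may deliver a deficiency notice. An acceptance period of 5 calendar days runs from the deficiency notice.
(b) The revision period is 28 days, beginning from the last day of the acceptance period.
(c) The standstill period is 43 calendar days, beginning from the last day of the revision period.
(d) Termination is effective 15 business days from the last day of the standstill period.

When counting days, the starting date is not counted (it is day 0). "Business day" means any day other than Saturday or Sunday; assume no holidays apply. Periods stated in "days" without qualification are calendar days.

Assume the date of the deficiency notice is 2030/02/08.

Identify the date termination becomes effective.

2030/05/16

Adding 5 calendar days to 2030/02/08 gives 2030/02/13, which is the last day of the acceptance period.
The last day of the revision period: 2030/02/13 + 28 days = 2030/03/13.
The last day of the standstill period: 43 calendar days after 2030/03/13 is 2030/04/25.
From Thursday, 2030/04/25, 15 business days (Apr 26, Apr 29, Apr 30, May 1, …, May 14, May 15, May 16, skipping weekends) brings us to Thursday, 2030/05/16, which is the date termination becomes effective.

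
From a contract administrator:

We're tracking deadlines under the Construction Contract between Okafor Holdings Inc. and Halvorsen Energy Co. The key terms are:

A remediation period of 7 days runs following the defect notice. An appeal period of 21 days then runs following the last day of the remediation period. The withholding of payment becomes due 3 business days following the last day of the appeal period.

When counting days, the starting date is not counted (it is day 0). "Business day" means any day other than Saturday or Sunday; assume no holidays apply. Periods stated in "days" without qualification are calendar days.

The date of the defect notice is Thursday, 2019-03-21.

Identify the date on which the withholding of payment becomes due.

The last day of the remediation period: 2019-03-21 + 7 days = 2019-03-28.
The last day of the appeal period: 2019-03-28 + 21 days = 2019-04-18.
From Thursday, 2019-04-18, 3 business days (Apr 19, Apr 22, Apr 23, skipping weekends) brings us to Tuesday, 2019-04-23, which is the date on which the withholding of payment becomes due.

2019-04-23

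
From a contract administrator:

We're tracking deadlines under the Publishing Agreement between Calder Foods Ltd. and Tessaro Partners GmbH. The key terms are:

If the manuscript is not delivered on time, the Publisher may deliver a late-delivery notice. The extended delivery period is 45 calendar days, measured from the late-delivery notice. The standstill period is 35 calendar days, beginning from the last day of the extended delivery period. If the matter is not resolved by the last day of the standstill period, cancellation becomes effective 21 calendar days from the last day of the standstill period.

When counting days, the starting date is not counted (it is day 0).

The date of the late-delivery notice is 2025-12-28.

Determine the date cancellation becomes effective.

The last day of the extended delivery period: 45 calendar days after 2025-12-28 is 2026-02-11.
The last day of the standstill period: 2026-02-11 + 35 days = 2026-03-18.
The date cancellation becomes effective: 2026-03-18 + 21 days = 2026-04-08.

2026-04-08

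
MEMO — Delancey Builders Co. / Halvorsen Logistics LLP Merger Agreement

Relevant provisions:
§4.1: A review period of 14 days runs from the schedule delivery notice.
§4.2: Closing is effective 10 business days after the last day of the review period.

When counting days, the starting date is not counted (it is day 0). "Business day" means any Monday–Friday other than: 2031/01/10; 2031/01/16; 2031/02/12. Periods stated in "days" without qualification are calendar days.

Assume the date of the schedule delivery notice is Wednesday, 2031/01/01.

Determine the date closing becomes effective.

The last day of the review period: 14 calendar days after 2031/01/01 is 2031/01/15.
From Wednesday, 2031/01/15, 10 business days (Jan 17, Jan 20, Jan 21, Jan 22, Jan 23, Jan 24, Jan 27, Jan 28, Jan 29, Jan 30, skipping weekends and the listed holiday on Jan 16) brings us to Thursday, 2031/01/30, which is the date closing becomes effective.

2031/01/30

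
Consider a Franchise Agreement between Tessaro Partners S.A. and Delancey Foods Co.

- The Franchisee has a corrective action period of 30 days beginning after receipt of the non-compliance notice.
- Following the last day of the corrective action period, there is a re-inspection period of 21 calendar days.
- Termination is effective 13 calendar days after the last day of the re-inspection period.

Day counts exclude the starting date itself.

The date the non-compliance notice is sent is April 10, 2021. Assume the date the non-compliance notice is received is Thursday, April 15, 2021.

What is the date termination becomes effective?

The last day of the corrective action period: April 15, 2021 + 30 days = May 15, 2021.
The last day of the re-inspection period: May 15, 2021 + 21 days = June 5, 2021.
The date termination becomes effective: June 5, 2021 + 13 days = June 18, 2021.

June 18, 2021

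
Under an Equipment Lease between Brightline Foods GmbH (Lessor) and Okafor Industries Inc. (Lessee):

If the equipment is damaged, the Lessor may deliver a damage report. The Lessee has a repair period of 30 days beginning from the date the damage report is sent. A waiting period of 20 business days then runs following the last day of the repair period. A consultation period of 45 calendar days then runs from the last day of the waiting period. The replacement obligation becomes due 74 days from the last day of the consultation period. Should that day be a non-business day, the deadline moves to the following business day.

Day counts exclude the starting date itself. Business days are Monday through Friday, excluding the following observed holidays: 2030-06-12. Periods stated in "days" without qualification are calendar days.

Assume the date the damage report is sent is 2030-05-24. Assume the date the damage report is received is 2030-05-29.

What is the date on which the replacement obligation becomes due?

The last day of the repair period: 2030-05-24 + 30 days = 2030-06-23.
The last day of the waiting period: 20 business days after Sunday, 2030-06-23, skipping weekends — Jun 24, Jun 25, Jun 26, Jun 27, …, Jul 17, Jul 18, Jul 19 — lands on Friday, 2030-07-19.
Adding 45 calendar days to 2030-07-19 gives 2030-09-02, which is the last day of the consultation period.
The date on which the replacement obligation becomes due: 74 calendar days after 2030-09-02 is 2030-11-15. 2030-11-15 is a Friday and is not a listed holiday, so no roll-forward applies.

2030-11-15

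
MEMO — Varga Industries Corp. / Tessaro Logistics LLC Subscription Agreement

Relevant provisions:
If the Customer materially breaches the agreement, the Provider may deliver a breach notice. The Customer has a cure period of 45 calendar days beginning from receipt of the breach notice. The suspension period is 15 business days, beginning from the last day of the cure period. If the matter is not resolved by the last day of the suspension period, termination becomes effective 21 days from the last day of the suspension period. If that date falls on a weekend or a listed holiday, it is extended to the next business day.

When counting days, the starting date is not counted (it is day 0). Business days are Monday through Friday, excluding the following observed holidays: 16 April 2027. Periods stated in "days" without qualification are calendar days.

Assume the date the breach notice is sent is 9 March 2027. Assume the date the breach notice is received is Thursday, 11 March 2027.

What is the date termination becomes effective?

4 June 2027

The last day of the cure period: 45 calendar days after 11 March 2027 is 25 April 2027.
The last day of the suspension period: 15 business days after Sunday, 25 April 2027, skipping weekends — Apr 26, Apr 27, Apr 28, Apr 29, …, May 12, May 13, May 14 — lands on Friday, 14 May 2027.
The date termination becomes effective: 21 calendar days after 14 May 2027 is 4 June 2027. 4 June 2027 is a Friday and is not a listed holiday, so no roll-forward applies.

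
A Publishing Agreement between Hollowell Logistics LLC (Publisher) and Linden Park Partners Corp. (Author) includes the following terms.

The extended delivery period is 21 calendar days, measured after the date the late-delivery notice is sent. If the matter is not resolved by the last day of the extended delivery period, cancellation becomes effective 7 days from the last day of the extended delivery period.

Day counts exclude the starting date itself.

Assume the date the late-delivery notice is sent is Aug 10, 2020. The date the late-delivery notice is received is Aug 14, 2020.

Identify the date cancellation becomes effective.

Adding 21 calendar days to Aug 10, 2020 gives Aug 31, 2020, which is the last day of the extended delivery period.
The date cancellation becomes effective: Aug 31, 2020 + 7 days = Sep 7, 2020.

Sep 7, 2020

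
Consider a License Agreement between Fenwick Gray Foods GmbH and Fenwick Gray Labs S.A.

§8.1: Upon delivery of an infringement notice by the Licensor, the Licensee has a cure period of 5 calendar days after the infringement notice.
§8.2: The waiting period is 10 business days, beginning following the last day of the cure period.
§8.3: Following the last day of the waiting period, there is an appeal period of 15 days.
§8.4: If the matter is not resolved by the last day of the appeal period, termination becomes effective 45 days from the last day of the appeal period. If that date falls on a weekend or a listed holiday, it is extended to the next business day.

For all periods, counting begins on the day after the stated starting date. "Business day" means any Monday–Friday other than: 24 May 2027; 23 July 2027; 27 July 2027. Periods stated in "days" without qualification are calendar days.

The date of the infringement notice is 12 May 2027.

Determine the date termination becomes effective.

2 August 2027

Adding 5 calendar days to 12 May 2027 gives 17 May 2027, which is the last day of the cure period.
The last day of the waiting period: counting 10 business days from Monday, 17 May 2027 (May 18, May 19, May 20, May 21, May 25, May 26, May 27, May 28, May 31, Jun 1, skipping weekends and the listed holiday on May 24) reaches Tuesday, 1 June 2027.
The last day of the appeal period: 15 calendar days after 1 June 2027 is 16 June 2027.
Adding 45 calendar days to 16 June 2027 gives 31 July 2027, which is the date termination becomes effective. That falls on a Saturday, so it rolls to the next business day, Monday, 2 August 2027.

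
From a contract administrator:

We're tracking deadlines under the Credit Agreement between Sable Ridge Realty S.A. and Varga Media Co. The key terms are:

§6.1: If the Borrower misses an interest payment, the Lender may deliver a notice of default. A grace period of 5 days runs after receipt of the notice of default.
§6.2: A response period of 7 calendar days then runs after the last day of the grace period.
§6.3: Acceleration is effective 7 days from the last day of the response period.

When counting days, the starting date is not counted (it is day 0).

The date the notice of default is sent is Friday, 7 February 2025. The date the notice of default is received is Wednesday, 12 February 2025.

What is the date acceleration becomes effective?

The last day of the grace period: 12 February 2025 + 5 days = 17 February 2025.
Adding 7 calendar days to 17 February 2025 gives 24 February 2025, which is the last day of the response period.
Adding 7 calendar days to 24 February 2025 gives 3 March 2025, which is the date acceleration becomes effective.

3 March 2025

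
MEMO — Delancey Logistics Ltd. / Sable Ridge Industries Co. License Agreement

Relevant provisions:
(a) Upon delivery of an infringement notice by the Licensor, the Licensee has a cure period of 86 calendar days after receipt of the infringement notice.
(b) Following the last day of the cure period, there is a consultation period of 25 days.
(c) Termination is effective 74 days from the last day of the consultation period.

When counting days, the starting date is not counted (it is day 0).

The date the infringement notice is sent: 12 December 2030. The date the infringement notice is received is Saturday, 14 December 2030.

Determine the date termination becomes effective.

17 June 2031

The last day of the cure period: 14 December 2030 + 86 days = 10 March 2031.
The last day of the consultation period: 25 calendar days after 10 March 2031 is 4 April 2031.
Adding 74 calendar days to 4 April 2031 gives 17 June 2031, which is the date termination becomes effective.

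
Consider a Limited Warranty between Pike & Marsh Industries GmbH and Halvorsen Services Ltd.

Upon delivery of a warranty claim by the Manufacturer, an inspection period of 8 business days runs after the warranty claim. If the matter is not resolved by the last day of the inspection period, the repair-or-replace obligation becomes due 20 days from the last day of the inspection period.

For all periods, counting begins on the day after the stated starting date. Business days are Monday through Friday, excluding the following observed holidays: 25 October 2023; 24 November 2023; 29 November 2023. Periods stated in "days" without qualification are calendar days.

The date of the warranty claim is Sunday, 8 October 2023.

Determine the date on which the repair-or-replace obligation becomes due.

The last day of the inspection period: 8 business days after Sunday, 8 October 2023, skipping weekends — Oct 9, Oct 10, Oct 11, Oct 12, Oct 13, Oct 16, Oct 17, Oct 18 — lands on Wednesday, 18 October 2023.
Adding 20 calendar days to 18 October 2023 gives 7 November 2023, which is the date on which the repair-or-replace obligation becomes due.

7 November 2023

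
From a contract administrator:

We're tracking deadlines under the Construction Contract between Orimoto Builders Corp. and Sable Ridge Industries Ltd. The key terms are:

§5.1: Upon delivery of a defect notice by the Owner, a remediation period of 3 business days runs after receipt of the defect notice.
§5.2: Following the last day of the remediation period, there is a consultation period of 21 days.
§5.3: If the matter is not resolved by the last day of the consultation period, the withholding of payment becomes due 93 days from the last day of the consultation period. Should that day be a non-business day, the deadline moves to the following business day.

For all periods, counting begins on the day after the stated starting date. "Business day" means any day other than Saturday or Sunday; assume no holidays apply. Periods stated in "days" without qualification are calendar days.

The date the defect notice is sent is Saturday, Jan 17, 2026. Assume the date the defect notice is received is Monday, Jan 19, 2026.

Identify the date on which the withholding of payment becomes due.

The last day of the remediation period: counting 3 business days from Monday, Jan 19, 2026 (Jan 20, Jan 21, Jan 22, skipping weekends) reaches Thursday, Jan 22, 2026.
Adding 21 calendar days to Jan 22, 2026 gives Feb 12, 2026, which is the last day of the consultation period.
Adding 93 calendar days to Feb 12, 2026 gives May 16, 2026, which is the date on which the withholding of payment becomes due. That falls on a Saturday, so it rolls to the next business day, Monday, May 18, 2026.

May 18, 2026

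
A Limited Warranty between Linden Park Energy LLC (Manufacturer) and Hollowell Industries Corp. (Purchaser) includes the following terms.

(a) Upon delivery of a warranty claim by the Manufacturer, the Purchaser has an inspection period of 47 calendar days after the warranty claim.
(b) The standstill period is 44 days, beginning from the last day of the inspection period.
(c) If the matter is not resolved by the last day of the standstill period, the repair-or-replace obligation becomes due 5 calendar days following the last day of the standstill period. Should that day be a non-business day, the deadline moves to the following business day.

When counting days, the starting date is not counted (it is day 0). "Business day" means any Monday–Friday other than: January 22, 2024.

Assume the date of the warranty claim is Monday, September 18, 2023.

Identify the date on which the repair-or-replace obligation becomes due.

December 25, 2023

The last day of the inspection period: 47 calendar days after September 18, 2023 is November 4, 2023.
The last day of the standstill period: 44 calendar days after November 4, 2023 is December 18, 2023.
The date on which the repair-or-replace obligation becomes due: December 18, 2023 + 5 days = December 23, 2023. That falls on a Saturday, so it rolls to the next business day, Monday, December 25, 2023.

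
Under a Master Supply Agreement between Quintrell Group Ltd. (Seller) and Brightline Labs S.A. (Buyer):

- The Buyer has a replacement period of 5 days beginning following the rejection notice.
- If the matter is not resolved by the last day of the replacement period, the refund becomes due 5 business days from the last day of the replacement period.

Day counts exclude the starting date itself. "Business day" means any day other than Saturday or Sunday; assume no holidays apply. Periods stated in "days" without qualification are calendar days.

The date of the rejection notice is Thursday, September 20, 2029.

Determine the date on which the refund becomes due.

October 2, 2029

Adding 5 calendar days to September 20, 2029 gives September 25, 2029, which is the last day of the replacement period.
The date on which the refund becomes due: counting 5 business days from Tuesday, September 25, 2029 (Sep 26, Sep 27, Sep 28, Oct 1, Oct 2, skipping weekends) reaches Tuesday, October 2, 2029.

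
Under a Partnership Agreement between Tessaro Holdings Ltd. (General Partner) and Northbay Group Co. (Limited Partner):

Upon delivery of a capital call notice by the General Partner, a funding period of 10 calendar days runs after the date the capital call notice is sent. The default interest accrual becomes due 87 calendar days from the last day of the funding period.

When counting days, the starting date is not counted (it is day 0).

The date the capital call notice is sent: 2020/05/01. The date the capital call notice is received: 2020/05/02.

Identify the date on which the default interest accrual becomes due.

The last day of the funding period: 10 calendar days after 2020/05/01 is 2020/05/11.
The date on which the default interest accrual becomes due: 2020/05/11 + 87 days = 2020/08/06.

2020/08/06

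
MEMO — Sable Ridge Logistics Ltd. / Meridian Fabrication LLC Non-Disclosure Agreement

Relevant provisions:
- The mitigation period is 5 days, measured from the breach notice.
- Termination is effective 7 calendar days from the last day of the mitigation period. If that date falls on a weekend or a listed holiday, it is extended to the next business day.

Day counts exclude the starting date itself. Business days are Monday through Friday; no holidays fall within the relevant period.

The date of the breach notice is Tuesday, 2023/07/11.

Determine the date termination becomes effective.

2023/07/24

The last day of the mitigation period: 5 calendar days after 2023/07/11 is 2023/07/16.
Adding 7 calendar days to 2023/07/16 gives 2023/07/23, which is the date termination becomes effective. That falls on a Sunday, so it rolls to the next business day, Monday, 2023/07/24.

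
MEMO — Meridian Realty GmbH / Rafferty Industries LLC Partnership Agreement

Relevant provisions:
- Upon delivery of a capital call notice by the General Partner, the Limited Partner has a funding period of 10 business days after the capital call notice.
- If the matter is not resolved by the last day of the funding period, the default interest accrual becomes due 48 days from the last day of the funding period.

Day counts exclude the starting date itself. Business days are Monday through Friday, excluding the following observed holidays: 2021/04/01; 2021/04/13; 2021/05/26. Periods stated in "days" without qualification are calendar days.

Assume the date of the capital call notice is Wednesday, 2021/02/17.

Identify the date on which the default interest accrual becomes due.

The last day of the funding period: counting 10 business days from Wednesday, 2021/02/17 (Feb 18, Feb 19, Feb 22, Feb 23, Feb 24, Feb 25, Feb 26, Mar 1, Mar 2, Mar 3, skipping weekends) reaches Wednesday, 2021/03/03.
The date on which the default interest accrual becomes due: 48 calendar days after 2021/03/03 is 2021/04/20.

2021/04/20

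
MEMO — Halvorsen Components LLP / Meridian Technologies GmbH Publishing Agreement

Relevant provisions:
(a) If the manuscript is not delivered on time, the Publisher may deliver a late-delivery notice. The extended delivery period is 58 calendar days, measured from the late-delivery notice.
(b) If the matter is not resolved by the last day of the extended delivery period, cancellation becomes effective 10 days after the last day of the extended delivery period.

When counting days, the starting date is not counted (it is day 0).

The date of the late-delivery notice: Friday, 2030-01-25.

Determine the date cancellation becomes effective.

2030-04-03

The last day of the extended delivery period: 2030-01-25 + 58 days = 2030-03-24.
The date cancellation becomes effective: 10 calendar days after 2030-03-24 is 2030-04-03.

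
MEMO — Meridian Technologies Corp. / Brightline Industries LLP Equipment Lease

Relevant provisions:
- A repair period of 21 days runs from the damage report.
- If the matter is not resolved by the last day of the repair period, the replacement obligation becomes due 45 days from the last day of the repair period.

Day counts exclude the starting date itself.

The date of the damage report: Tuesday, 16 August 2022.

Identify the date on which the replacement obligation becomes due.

21 October 2022

The last day of the repair period: 16 August 2022 + 21 days = 6 September 2022.
The date on which the replacement obligation becomes due: 6 September 2022 + 45 days = 21 October 2022.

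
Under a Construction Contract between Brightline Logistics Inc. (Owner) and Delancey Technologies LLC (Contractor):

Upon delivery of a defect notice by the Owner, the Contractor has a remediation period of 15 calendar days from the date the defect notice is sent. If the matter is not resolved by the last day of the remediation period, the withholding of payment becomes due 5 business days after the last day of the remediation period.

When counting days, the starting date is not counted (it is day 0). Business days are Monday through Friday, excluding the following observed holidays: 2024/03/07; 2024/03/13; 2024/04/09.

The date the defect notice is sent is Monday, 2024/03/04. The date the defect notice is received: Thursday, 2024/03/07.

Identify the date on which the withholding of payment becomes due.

2024/03/26

Adding 15 calendar days to 2024/03/04 gives 2024/03/19, which is the last day of the remediation period.
The date on which the withholding of payment becomes due: counting 5 business days from Tuesday, 2024/03/19 (Mar 20, Mar 21, Mar 22, Mar 25, Mar 26, skipping weekends) reaches Tuesday, 2024/03/26.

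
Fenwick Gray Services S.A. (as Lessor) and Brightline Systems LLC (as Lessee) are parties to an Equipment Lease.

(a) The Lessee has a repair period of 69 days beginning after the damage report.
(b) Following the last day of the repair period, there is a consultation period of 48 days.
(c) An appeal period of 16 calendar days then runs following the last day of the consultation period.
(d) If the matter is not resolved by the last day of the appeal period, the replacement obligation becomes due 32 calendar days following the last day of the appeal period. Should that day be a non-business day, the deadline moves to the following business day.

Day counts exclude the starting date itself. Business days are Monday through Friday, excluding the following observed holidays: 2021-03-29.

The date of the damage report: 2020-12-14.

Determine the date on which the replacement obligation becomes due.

2021-05-28

Adding 69 calendar days to 2020-12-14 gives 2021-02-21, which is the last day of the repair period.
The last day of the consultation period: 2021-02-21 + 48 days = 2021-04-10.
The last day of the appeal period: 16 calendar days after 2021-04-10 is 2021-04-26.
The date on which the replacement obligation becomes due: 32 calendar days after 2021-04-26 is 2021-05-28. 2021-05-28 is a Friday and is not a listed holiday, so no roll-forward applies.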